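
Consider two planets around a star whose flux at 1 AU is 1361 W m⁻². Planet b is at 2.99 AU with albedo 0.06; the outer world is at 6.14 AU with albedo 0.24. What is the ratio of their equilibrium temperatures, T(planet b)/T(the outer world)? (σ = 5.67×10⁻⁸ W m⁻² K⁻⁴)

T₁/T₂ ≈ 1.511

T_eq = [S₀(1−A)/(4σd²)]^(1/4), so T ∝ (1−A)^(1/4) / √d.
T₁ = [1361×0.94/(4×5.67×10⁻⁸×2.99²)]^(1/4) = 158.49 K.
T₂ = [1361×0.76/(4×5.67×10⁻⁸×6.14²)]^(1/4) = 104.88 K.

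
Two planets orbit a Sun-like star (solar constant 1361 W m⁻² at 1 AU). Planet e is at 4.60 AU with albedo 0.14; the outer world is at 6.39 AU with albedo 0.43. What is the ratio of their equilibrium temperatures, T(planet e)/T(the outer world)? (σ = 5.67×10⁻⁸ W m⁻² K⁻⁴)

T₁/T₂ ≈ 1.306

T_eq = [S₀(1−A)/(4σd²)]^(1/4), so T ∝ (1−A)^(1/4) / √d.
T₁ = [1361×0.86/(4×5.67×10⁻⁸×4.60²)]^(1/4) = 124.97 K.
T₂ = [1361×0.57/(4×5.67×10⁻⁸×6.39²)]^(1/4) = 95.67 K.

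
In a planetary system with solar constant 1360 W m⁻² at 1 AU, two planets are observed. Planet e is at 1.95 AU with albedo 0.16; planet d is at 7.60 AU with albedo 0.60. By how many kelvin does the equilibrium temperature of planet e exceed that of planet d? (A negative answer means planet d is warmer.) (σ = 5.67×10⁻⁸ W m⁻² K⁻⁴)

T_eq = [S₀(1−A)/(4σd²)]^(1/4), so T ∝ (1−A)^(1/4) / √d.
T₁ = [1360×0.84/(4×5.67×10⁻⁸×1.95²)]^(1/4) = 190.78 K.
T₂ = [1360×0.40/(4×5.67×10⁻⁸×7.60²)]^(1/4) = 80.28 K.

ΔT ≈ 110.5 K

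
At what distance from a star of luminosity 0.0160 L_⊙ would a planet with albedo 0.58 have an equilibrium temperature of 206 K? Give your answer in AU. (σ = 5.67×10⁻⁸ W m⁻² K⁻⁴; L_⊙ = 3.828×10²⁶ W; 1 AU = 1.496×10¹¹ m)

d ≈ 0.150 AU

L = 0.0160 × 3.828×10²⁶ = 6.12×10²⁴ W.
From T_eq⁴ = L(1−A)/(16πσd²): d = √[L(1−A)/(16πσT_eq⁴)].
d = √[6.12×10²⁴ × 0.42 / (16π × 5.67×10⁻⁸ × (206)⁴)] = 2.24×10¹⁰ m = 0.150 AU.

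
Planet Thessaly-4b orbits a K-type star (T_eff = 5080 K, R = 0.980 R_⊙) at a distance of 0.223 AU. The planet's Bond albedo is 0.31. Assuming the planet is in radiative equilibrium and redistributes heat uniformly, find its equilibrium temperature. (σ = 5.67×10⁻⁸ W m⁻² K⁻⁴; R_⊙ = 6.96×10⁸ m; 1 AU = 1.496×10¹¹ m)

T_eq ≈ 468 K

R_⋆ = 0.980 × 6.96×10⁸ = 6.82×10⁸ m.
d = 0.223 AU = 3.34×10¹⁰ m.
L = 4πR_⋆²σT_⋆⁴ = 4π(6.82×10⁸)² × 5.67×10⁻⁸ × (5080)⁴ = 2.21×10²⁶ W.
S = L/(4πd²) = 1.58×10⁴ W m⁻².
Energy balance: absorbed = emitted ⇒ πR²·S(1−A) = 4πR²·σT_eq⁴, so T_eq⁴ = S(1−A)/(4σ).
T_eq = [1.58×10⁴ × 0.69 / (4 × 5.67×10⁻⁸)]^(1/4) = (4.80×10¹⁰)^(1/4) = 468 K.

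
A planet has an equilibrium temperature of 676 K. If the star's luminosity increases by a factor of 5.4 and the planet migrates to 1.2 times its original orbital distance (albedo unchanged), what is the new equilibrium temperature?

T_eq ∝ L^(1/4) · d^(−1/2).
T′ = 676 × 5.4^(1/4) / 1.2^(1/2) = 941 K.

T_eq ≈ 941 K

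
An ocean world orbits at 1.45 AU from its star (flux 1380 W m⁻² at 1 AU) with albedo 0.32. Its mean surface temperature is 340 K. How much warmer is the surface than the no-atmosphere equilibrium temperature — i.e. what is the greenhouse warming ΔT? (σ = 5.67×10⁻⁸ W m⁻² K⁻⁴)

ΔT ≈ 129.4 K

S = 1380/1.45² = 656.4 W m⁻².
T_eq = [S(1−A)/(4σ)]^(1/4) = [656.4×0.68/(4×5.67×10⁻⁸)]^(1/4) = 210.6 K.
ΔT = T_surf − T_eq = 340 − 210.6.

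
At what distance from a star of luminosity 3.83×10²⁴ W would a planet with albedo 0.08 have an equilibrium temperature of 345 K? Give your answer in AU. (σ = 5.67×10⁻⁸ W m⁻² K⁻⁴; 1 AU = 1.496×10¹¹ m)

From T_eq⁴ = L(1−A)/(16πσd²): d = √[L(1−A)/(16πσT_eq⁴)].
d = √[3.83×10²⁴ × 0.92 / (16π × 5.67×10⁻⁸ × (345)⁴)] = 9.34×10⁹ m = 0.0624 AU.

d ≈ 0.0624 AU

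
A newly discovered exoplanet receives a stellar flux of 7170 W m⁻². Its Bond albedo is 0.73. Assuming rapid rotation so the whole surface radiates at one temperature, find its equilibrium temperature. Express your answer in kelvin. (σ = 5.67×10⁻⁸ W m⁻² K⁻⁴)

T_eq ≈ 304 K

Energy balance: absorbed = emitted ⇒ πR²·S(1−A) = 4πR²·σT_eq⁴, so T_eq⁴ = S(1−A)/(4σ).
T_eq = [7170 × 0.27 / (4 × 5.67×10⁻⁸)]^(1/4) = (8.54×10⁹)^(1/4) = 304 K.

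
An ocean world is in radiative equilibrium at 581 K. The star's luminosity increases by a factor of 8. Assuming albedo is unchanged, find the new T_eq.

T_eq ≈ 977 K

T_eq ∝ L^(1/4) · d^(−1/2).
T′ = 581 × 8^(1/4) = 977 K.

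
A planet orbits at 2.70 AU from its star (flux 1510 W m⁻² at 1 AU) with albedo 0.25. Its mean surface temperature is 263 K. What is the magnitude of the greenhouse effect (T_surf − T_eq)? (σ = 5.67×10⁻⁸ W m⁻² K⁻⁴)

S = 1510/2.70² = 207.1 W m⁻².
T_eq = [S(1−A)/(4σ)]^(1/4) = [207.1×0.75/(4×5.67×10⁻⁸)]^(1/4) = 161.8 K.
ΔT = T_surf − T_eq = 263 − 161.8.

ΔT ≈ 101.2 K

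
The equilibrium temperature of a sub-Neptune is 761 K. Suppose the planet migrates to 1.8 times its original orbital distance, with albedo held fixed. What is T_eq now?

T_eq ≈ 567 K

T_eq ∝ L^(1/4) · d^(−1/2).
T′ = 761 / 1.8^(1/2) = 567 K.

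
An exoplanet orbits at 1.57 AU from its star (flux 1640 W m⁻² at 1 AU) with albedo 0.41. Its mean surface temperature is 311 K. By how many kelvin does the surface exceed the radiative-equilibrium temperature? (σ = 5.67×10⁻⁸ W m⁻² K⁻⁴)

ΔT ≈ 107.0 K

S = 1640/1.57² = 665.3 W m⁻².
T_eq = [S(1−A)/(4σ)]^(1/4) = [665.3×0.59/(4×5.67×10⁻⁸)]^(1/4) = 204.0 K.
ΔT = T_surf − T_eq = 311 − 204.0.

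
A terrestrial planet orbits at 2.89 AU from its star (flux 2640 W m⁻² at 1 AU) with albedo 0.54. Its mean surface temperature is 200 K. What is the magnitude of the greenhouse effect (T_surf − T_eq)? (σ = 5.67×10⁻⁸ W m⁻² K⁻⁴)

S = 2640/2.89² = 316.1 W m⁻².
T_eq = [S(1−A)/(4σ)]^(1/4) = [316.1×0.46/(4×5.67×10⁻⁸)]^(1/4) = 159.1 K.
ΔT = T_surf − T_eq = 200 − 159.1.

ΔT ≈ 40.9 K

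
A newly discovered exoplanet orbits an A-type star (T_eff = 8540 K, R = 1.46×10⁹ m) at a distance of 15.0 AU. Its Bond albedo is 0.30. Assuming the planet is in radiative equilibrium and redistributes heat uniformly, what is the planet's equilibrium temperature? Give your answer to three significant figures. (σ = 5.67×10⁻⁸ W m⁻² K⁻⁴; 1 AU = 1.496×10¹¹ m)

d = 15.0 AU = 2.24×10¹² m.
L = 4πR_⋆²σT_⋆⁴ = 4π(1.46×10⁹)² × 5.67×10⁻⁸ × (8540)⁴ = 8.08×10²⁷ W.
S = L/(4πd²) = 128 W m⁻².
Energy balance: absorbed = emitted ⇒ πR²·S(1−A) = 4πR²·σT_eq⁴, so T_eq⁴ = S(1−A)/(4σ).
T_eq = [128 × 0.70 / (4 × 5.67×10⁻⁸)]^(1/4) = (3.94×10⁸)^(1/4) = 141 K.

T_eq ≈ 141 K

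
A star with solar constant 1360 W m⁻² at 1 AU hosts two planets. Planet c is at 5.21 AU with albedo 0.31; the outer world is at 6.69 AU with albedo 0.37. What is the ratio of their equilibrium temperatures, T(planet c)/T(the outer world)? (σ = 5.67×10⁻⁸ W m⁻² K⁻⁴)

T₁/T₂ ≈ 1.159

T_eq = [S₀(1−A)/(4σd²)]^(1/4), so T ∝ (1−A)^(1/4) / √d.
T₁ = [1360×0.69/(4×5.67×10⁻⁸×5.21²)]^(1/4) = 111.11 K.
T₂ = [1360×0.63/(4×5.67×10⁻⁸×6.69²)]^(1/4) = 95.85 K.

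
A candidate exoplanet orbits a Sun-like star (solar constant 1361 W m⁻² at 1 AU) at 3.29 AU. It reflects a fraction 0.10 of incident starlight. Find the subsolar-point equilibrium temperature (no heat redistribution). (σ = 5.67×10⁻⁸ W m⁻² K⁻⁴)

Flux at 3.29 AU: S = 1361/3.29² = 126 W m⁻².
At the subsolar point the surface absorbs S(1−A) and emits σT⁴ per unit area — no factor of 4, since only the local patch is in balance.
T = [126 × 0.90 / 5.67×10⁻⁸]^(1/4) = (2.00×10⁹)^(1/4) = 211 K.

T_ss ≈ 211 K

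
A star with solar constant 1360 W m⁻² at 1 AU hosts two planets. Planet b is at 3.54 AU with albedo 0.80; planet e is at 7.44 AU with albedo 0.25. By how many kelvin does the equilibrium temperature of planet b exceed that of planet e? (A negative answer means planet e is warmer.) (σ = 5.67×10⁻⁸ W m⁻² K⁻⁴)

ΔT ≈ 4.0 K

T_eq = [S₀(1−A)/(4σd²)]^(1/4), so T ∝ (1−A)^(1/4) / √d.
T₁ = [1360×0.20/(4×5.67×10⁻⁸×3.54²)]^(1/4) = 98.91 K.
T₂ = [1360×0.75/(4×5.67×10⁻⁸×7.44²)]^(1/4) = 94.94 K.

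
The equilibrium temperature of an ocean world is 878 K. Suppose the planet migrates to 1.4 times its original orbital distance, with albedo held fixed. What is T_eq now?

T_eq ∝ L^(1/4) · d^(−1/2).
T′ = 878 / 1.4^(1/2) = 742 K.

T_eq ≈ 742 K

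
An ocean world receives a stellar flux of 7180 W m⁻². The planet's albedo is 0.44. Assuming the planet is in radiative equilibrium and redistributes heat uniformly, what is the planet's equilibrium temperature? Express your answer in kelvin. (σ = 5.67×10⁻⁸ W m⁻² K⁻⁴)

Energy balance: absorbed = emitted ⇒ πR²·S(1−A) = 4πR²·σT_eq⁴, so T_eq⁴ = S(1−A)/(4σ).
T_eq = [7180 × 0.56 / (4 × 5.67×10⁻⁸)]^(1/4) = (1.77×10¹⁰)^(1/4) = 365 K.

T_eq ≈ 365 K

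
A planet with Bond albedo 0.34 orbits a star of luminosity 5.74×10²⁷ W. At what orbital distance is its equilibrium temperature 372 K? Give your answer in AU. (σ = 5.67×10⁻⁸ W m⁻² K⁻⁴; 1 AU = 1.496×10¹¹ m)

d ≈ 1.76 AU

From T_eq⁴ = L(1−A)/(16πσd²): d = √[L(1−A)/(16πσT_eq⁴)].
d = √[5.74×10²⁷ × 0.66 / (16π × 5.67×10⁻⁸ × (372)⁴)] = 2.63×10¹¹ m = 1.76 AU.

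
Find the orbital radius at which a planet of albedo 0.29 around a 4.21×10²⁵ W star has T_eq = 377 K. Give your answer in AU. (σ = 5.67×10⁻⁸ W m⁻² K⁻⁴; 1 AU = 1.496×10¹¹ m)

From T_eq⁴ = L(1−A)/(16πσd²): d = √[L(1−A)/(16πσT_eq⁴)].
d = √[4.21×10²⁵ × 0.71 / (16π × 5.67×10⁻⁸ × (377)⁴)] = 2.28×10¹⁰ m = 0.152 AU.

d ≈ 0.152 AU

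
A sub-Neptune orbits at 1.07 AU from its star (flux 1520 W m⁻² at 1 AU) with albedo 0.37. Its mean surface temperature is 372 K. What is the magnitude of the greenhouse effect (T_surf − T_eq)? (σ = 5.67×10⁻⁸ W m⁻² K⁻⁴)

ΔT ≈ 125.6 K

S = 1520/1.07² = 1328 W m⁻².
T_eq = [S(1−A)/(4σ)]^(1/4) = [1328×0.63/(4×5.67×10⁻⁸)]^(1/4) = 246.4 K.
ΔT = T_surf − T_eq = 372 − 246.4.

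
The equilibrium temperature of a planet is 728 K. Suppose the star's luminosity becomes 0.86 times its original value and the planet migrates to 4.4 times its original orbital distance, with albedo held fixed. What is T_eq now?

T_eq ∝ L^(1/4) · d^(−1/2).
T′ = 728 × 0.86^(1/4) / 4.4^(1/2) = 334 K.

T_eq ≈ 334 K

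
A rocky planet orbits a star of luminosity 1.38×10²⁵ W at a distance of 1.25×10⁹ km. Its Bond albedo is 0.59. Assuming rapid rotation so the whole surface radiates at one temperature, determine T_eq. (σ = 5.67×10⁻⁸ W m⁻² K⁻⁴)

d = 1.25×10⁹ km = 1.25×10¹² m.
Flux: S = L/(4πd²) = 1.38×10²⁵/(4π×(1.25×10¹²)²) = 0.703 W m⁻².
Energy balance: absorbed = emitted ⇒ πR²·S(1−A) = 4πR²·σT_eq⁴, so T_eq⁴ = S(1−A)/(4σ).
T_eq = [0.703 × 0.41 / (4 × 5.67×10⁻⁸)]^(1/4) = (1.27×10⁶)^(1/4) = 33.6 K.

T_eq ≈ 33.6 K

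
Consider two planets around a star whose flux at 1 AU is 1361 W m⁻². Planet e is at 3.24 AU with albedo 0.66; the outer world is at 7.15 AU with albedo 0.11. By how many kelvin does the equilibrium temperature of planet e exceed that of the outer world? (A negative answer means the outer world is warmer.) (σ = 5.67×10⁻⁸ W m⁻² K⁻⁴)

T_eq = [S₀(1−A)/(4σd²)]^(1/4), so T ∝ (1−A)^(1/4) / √d.
T₁ = [1361×0.34/(4×5.67×10⁻⁸×3.24²)]^(1/4) = 118.07 K.
T₂ = [1361×0.89/(4×5.67×10⁻⁸×7.15²)]^(1/4) = 101.10 K.

ΔT ≈ 17.0 K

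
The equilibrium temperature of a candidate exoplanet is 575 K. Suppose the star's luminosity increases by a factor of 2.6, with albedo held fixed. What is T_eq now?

T_eq ≈ 730 K

T_eq ∝ L^(1/4) · d^(−1/2).
T′ = 575 × 2.6^(1/4) = 730 K.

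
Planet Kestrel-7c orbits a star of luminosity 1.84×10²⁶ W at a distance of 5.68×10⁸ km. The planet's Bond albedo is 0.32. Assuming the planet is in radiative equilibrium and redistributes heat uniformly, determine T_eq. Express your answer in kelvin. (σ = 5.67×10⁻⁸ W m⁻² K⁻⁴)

T_eq ≈ 108 K

d = 5.68×10⁸ km = 5.68×10¹¹ m.
Flux: S = L/(4πd²) = 1.84×10²⁶/(4π×(5.68×10¹¹)²) = 45.4 W m⁻².
Energy balance: absorbed = emitted ⇒ πR²·S(1−A) = 4πR²·σT_eq⁴, so T_eq⁴ = S(1−A)/(4σ).
T_eq = [45.4 × 0.68 / (4 × 5.67×10⁻⁸)]^(1/4) = (1.36×10⁸)^(1/4) = 108 K.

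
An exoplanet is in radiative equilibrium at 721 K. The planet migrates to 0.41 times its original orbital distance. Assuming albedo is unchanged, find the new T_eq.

T_eq ∝ L^(1/4) · d^(−1/2).
T′ = 721 / 0.41^(1/2) = 1130 K.

T_eq ≈ 1130 K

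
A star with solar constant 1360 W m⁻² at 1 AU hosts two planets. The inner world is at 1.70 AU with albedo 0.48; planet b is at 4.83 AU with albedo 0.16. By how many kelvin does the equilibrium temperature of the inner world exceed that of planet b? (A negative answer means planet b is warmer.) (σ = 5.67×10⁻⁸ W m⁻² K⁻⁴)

T_eq = [S₀(1−A)/(4σd²)]^(1/4), so T ∝ (1−A)^(1/4) / √d.
T₁ = [1360×0.52/(4×5.67×10⁻⁸×1.70²)]^(1/4) = 181.24 K.
T₂ = [1360×0.84/(4×5.67×10⁻⁸×4.83²)]^(1/4) = 121.22 K.

ΔT ≈ 60.0 K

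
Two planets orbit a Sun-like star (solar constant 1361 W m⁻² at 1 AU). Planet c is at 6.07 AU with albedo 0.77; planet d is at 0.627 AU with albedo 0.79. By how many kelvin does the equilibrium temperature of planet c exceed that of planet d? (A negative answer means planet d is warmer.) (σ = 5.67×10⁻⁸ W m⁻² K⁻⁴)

T_eq = [S₀(1−A)/(4σd²)]^(1/4), so T ∝ (1−A)^(1/4) / √d.
T₁ = [1361×0.23/(4×5.67×10⁻⁸×6.07²)]^(1/4) = 78.23 K.
T₂ = [1361×0.21/(4×5.67×10⁻⁸×0.627²)]^(1/4) = 237.94 K.

ΔT ≈ -159.7 K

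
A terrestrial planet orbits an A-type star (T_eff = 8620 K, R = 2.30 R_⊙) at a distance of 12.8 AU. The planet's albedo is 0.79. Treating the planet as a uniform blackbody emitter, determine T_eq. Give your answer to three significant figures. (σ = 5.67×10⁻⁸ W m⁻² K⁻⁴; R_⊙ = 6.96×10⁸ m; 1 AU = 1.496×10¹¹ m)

T_eq ≈ 119 K

R_⋆ = 2.30 × 6.96×10⁸ = 1.60×10⁹ m.
d = 12.8 AU = 1.91×10¹² m.
L = 4πR_⋆²σT_⋆⁴ = 4π(1.60×10⁹)² × 5.67×10⁻⁸ × (8620)⁴ = 1.01×10²⁸ W.
S = L/(4πd²) = 219 W m⁻².
Energy balance: absorbed = emitted ⇒ πR²·S(1−A) = 4πR²·σT_eq⁴, so T_eq⁴ = S(1−A)/(4σ).
T_eq = [219 × 0.21 / (4 × 5.67×10⁻⁸)]^(1/4) = (2.03×10⁸)^(1/4) = 119 K.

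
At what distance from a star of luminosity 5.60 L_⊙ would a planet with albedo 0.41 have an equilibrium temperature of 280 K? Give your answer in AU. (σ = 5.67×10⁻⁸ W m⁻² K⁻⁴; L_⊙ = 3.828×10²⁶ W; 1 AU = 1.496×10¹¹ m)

L = 5.60 × 3.828×10²⁶ = 2.14×10²⁷ W.
From T_eq⁴ = L(1−A)/(16πσd²): d = √[L(1−A)/(16πσT_eq⁴)].
d = √[2.14×10²⁷ × 0.59 / (16π × 5.67×10⁻⁸ × (280)⁴)] = 2.69×10¹¹ m = 1.80 AU.

d ≈ 1.80 AU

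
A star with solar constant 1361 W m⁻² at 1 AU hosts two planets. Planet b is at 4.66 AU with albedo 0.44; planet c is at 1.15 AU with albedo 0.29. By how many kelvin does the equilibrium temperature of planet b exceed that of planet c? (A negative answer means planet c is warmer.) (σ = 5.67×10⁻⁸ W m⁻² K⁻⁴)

ΔT ≈ -126.7 K

T_eq = [S₀(1−A)/(4σd²)]^(1/4), so T ∝ (1−A)^(1/4) / √d.
T₁ = [1361×0.56/(4×5.67×10⁻⁸×4.66²)]^(1/4) = 111.53 K.
T₂ = [1361×0.71/(4×5.67×10⁻⁸×1.15²)]^(1/4) = 238.24 K.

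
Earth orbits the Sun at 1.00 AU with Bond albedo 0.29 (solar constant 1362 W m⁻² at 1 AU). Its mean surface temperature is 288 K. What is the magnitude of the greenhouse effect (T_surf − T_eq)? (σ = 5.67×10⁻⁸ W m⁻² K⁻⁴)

ΔT ≈ 32.5 K

S = 1362/1.00² = 1362 W m⁻².
T_eq = [S(1−A)/(4σ)]^(1/4) = [1362×0.71/(4×5.67×10⁻⁸)]^(1/4) = 255.5 K.
ΔT = T_surf − T_eq = 288 − 255.5.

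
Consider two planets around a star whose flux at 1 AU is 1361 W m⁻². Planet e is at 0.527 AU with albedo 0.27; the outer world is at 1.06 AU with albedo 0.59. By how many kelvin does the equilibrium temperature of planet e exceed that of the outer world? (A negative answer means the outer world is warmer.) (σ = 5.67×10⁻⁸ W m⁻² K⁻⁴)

ΔT ≈ 138.1 K

T_eq = [S₀(1−A)/(4σd²)]^(1/4), so T ∝ (1−A)^(1/4) / √d.
T₁ = [1361×0.73/(4×5.67×10⁻⁸×0.527²)]^(1/4) = 354.39 K.
T₂ = [1361×0.41/(4×5.67×10⁻⁸×1.06²)]^(1/4) = 216.32 K.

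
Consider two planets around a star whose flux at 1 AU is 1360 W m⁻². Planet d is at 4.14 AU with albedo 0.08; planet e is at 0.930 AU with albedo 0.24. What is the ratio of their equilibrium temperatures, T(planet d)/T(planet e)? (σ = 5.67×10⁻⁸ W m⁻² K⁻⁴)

T_eq = [S₀(1−A)/(4σd²)]^(1/4), so T ∝ (1−A)^(1/4) / √d.
T₁ = [1360×0.92/(4×5.67×10⁻⁸×4.14²)]^(1/4) = 133.94 K.
T₂ = [1360×0.76/(4×5.67×10⁻⁸×0.930²)]^(1/4) = 269.42 K.

T₁/T₂ ≈ 0.497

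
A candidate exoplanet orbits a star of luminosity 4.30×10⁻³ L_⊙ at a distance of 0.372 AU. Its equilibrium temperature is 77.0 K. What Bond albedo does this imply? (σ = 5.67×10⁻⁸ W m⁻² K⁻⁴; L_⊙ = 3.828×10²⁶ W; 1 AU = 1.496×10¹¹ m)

d = 0.372 AU = 5.57×10¹⁰ m.
L = 4.30×10⁻³ × 3.828×10²⁶ = 1.65×10²⁴ W.
Flux: S = L/(4πd²) = 1.65×10²⁴/(4π×(5.57×10¹⁰)²) = 42.3 W m⁻².
From T_eq⁴ = S(1−A)/(4σ): 1−A = 4σT_eq⁴/S.
1−A = 4 × 5.67×10⁻⁸ × (77.0)⁴ / 42.3 = 0.189.

A ≈ 0.81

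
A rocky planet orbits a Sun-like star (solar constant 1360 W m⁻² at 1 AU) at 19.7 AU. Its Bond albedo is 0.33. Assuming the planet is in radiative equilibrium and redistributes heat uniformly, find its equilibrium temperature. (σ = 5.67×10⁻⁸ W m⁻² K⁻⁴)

T_eq ≈ 56.7 K

Flux at 19.7 AU: S = 1360/19.7² = 3.50 W m⁻².
Energy balance: absorbed = emitted ⇒ πR²·S(1−A) = 4πR²·σT_eq⁴, so T_eq⁴ = S(1−A)/(4σ).
T_eq = [3.50 × 0.67 / (4 × 5.67×10⁻⁸)]^(1/4) = (1.04×10⁷)^(1/4) = 56.7 K.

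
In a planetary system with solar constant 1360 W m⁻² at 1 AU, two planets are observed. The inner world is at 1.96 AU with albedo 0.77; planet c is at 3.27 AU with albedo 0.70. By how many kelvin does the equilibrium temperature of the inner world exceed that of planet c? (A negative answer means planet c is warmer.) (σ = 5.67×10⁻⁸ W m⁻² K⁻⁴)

ΔT ≈ 23.8 K

T_eq = [S₀(1−A)/(4σd²)]^(1/4), so T ∝ (1−A)^(1/4) / √d.
T₁ = [1360×0.23/(4×5.67×10⁻⁸×1.96²)]^(1/4) = 137.65 K.
T₂ = [1360×0.30/(4×5.67×10⁻⁸×3.27²)]^(1/4) = 113.89 K.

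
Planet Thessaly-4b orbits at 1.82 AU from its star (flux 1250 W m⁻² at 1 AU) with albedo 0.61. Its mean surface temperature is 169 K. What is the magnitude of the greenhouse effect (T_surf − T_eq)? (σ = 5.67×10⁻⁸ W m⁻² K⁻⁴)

ΔT ≈ 9.4 K

S = 1250/1.82² = 377.4 W m⁻².
T_eq = [S(1−A)/(4σ)]^(1/4) = [377.4×0.39/(4×5.67×10⁻⁸)]^(1/4) = 159.6 K.
ΔT = T_surf − T_eq = 169 − 159.6.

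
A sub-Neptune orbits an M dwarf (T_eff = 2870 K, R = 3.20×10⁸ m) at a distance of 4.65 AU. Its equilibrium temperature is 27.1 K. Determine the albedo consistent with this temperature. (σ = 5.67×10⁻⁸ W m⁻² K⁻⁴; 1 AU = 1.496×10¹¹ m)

d = 4.65 AU = 6.96×10¹¹ m.
L = 4πR_⋆²σT_⋆⁴ = 4π(3.20×10⁸)² × 5.67×10⁻⁸ × (2870)⁴ = 4.95×10²⁴ W.
S = L/(4πd²) = 0.814 W m⁻².
From T_eq⁴ = S(1−A)/(4σ): 1−A = 4σT_eq⁴/S.
1−A = 4 × 5.67×10⁻⁸ × (27.1)⁴ / 0.814 = 0.150.

A ≈ 0.85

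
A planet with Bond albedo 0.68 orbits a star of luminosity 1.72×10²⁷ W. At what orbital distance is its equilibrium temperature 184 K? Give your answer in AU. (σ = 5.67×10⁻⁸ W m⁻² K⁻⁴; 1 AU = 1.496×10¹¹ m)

From T_eq⁴ = L(1−A)/(16πσd²): d = √[L(1−A)/(16πσT_eq⁴)].
d = √[1.72×10²⁷ × 0.32 / (16π × 5.67×10⁻⁸ × (184)⁴)] = 4.10×10¹¹ m = 2.74 AU.

d ≈ 2.74 AU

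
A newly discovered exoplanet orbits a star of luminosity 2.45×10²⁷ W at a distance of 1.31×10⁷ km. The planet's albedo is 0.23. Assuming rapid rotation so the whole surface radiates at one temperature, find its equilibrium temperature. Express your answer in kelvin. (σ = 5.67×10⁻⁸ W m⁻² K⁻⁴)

T_eq ≈ 1400 K

d = 1.31×10⁷ km = 1.31×10¹⁰ m.
Flux: S = L/(4πd²) = 2.45×10²⁷/(4π×(1.31×10¹⁰)²) = 1.14×10⁶ W m⁻².
Energy balance: absorbed = emitted ⇒ πR²·S(1−A) = 4πR²·σT_eq⁴, so T_eq⁴ = S(1−A)/(4σ).
T_eq = [1.14×10⁶ × 0.77 / (4 × 5.67×10⁻⁸)]^(1/4) = (3.86×10¹²)^(1/4) = 1400 K.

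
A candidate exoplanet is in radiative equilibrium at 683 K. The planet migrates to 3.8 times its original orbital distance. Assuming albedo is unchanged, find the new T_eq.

T_eq ∝ L^(1/4) · d^(−1/2).
T′ = 683 / 3.8^(1/2) = 350 K.

T_eq ≈ 350 K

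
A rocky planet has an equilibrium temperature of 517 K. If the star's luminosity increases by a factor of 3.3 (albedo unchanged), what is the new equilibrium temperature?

T_eq ∝ L^(1/4) · d^(−1/2).
T′ = 517 × 3.3^(1/4) = 697 K.

T_eq ≈ 697 K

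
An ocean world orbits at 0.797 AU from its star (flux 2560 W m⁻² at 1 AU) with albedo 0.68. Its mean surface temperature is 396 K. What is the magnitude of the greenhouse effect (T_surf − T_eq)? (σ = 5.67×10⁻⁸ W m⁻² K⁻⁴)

S = 2560/0.797² = 4030 W m⁻².
T_eq = [S(1−A)/(4σ)]^(1/4) = [4030×0.32/(4×5.67×10⁻⁸)]^(1/4) = 274.6 K.
ΔT = T_surf − T_eq = 396 − 274.6.

ΔT ≈ 121.4 K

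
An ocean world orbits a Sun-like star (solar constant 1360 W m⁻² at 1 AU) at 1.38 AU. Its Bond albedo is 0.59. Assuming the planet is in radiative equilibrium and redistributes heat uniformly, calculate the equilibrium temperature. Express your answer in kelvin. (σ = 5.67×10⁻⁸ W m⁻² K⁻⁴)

T_eq ≈ 190 K

Flux at 1.38 AU: S = 1360/1.38² = 714 W m⁻².
Energy balance: absorbed = emitted ⇒ πR²·S(1−A) = 4πR²·σT_eq⁴, so T_eq⁴ = S(1−A)/(4σ).
T_eq = [714 × 0.41 / (4 × 5.67×10⁻⁸)]^(1/4) = (1.29×10⁹)^(1/4) = 190 K.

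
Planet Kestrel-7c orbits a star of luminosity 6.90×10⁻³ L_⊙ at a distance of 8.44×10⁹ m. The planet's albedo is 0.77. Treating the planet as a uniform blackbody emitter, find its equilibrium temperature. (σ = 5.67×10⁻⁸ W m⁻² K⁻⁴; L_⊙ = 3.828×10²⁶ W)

L = 6.90×10⁻³ × 3.828×10²⁶ = 2.64×10²⁴ W.
Flux: S = L/(4πd²) = 2.64×10²⁴/(4π×(8.44×10⁹)²) = 2950 W m⁻².
Energy balance: absorbed = emitted ⇒ πR²·S(1−A) = 4πR²·σT_eq⁴, so T_eq⁴ = S(1−A)/(4σ).
T_eq = [2950 × 0.23 / (4 × 5.67×10⁻⁸)]^(1/4) = (2.99×10⁹)^(1/4) = 234 K.

T_eq ≈ 234 K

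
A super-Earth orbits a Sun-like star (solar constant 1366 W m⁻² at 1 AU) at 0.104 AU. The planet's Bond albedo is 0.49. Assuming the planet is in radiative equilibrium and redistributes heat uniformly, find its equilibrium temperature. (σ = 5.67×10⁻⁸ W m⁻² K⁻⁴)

T_eq ≈ 730 K

Flux at 0.104 AU: S = 1366/0.104² = 1.26×10⁵ W m⁻².
Energy balance: absorbed = emitted ⇒ πR²·S(1−A) = 4πR²·σT_eq⁴, so T_eq⁴ = S(1−A)/(4σ).
T_eq = [1.26×10⁵ × 0.51 / (4 × 5.67×10⁻⁸)]^(1/4) = (2.84×10¹¹)^(1/4) = 730 K.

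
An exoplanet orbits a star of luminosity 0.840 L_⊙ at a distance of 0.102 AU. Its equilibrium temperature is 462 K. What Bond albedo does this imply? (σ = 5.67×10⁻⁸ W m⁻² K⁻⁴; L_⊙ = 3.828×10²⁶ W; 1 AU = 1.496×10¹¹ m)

A ≈ 0.91

d = 0.102 AU = 1.53×10¹⁰ m.
L = 0.840 × 3.828×10²⁶ = 3.22×10²⁶ W.
Flux: S = L/(4πd²) = 3.22×10²⁶/(4π×(1.53×10¹⁰)²) = 1.10×10⁵ W m⁻².
From T_eq⁴ = S(1−A)/(4σ): 1−A = 4σT_eq⁴/S.
1−A = 4 × 5.67×10⁻⁸ × (462)⁴ / 1.10×10⁵ = 0.094.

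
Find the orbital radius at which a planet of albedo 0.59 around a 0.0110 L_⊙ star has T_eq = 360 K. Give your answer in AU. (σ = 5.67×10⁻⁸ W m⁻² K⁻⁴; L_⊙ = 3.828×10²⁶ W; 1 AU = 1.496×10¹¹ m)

L = 0.0110 × 3.828×10²⁶ = 4.21×10²⁴ W.
From T_eq⁴ = L(1−A)/(16πσd²): d = √[L(1−A)/(16πσT_eq⁴)].
d = √[4.21×10²⁴ × 0.41 / (16π × 5.67×10⁻⁸ × (360)⁴)] = 6.01×10⁹ m = 0.0401 AU.

d ≈ 0.0401 AU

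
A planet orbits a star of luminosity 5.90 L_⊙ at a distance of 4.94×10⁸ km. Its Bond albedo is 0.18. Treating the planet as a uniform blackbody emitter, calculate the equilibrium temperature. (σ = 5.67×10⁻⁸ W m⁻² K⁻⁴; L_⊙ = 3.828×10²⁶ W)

T_eq ≈ 227 K

d = 4.94×10⁸ km = 4.94×10¹¹ m.
L = 5.90 × 3.828×10²⁶ = 2.26×10²⁷ W.
Flux: S = L/(4πd²) = 2.26×10²⁷/(4π×(4.94×10¹¹)²) = 736 W m⁻².
Energy balance: absorbed = emitted ⇒ πR²·S(1−A) = 4πR²·σT_eq⁴, so T_eq⁴ = S(1−A)/(4σ).
T_eq = [736 × 0.82 / (4 × 5.67×10⁻⁸)]^(1/4) = (2.66×10⁹)^(1/4) = 227 K.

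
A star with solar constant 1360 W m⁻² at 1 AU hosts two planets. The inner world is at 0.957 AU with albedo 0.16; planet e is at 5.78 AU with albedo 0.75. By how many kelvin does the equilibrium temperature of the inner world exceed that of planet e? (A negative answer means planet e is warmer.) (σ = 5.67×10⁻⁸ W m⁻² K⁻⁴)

ΔT ≈ 190.5 K

T_eq = [S₀(1−A)/(4σd²)]^(1/4), so T ∝ (1−A)^(1/4) / √d.
T₁ = [1360×0.84/(4×5.67×10⁻⁸×0.957²)]^(1/4) = 272.33 K.
T₂ = [1360×0.25/(4×5.67×10⁻⁸×5.78²)]^(1/4) = 81.85 K.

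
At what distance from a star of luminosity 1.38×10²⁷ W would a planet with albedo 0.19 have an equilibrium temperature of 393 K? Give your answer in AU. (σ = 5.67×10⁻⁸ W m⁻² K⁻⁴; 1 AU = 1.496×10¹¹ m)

d ≈ 0.857 AU

From T_eq⁴ = L(1−A)/(16πσd²): d = √[L(1−A)/(16πσT_eq⁴)].
d = √[1.38×10²⁷ × 0.81 / (16π × 5.67×10⁻⁸ × (393)⁴)] = 1.28×10¹¹ m = 0.857 AU.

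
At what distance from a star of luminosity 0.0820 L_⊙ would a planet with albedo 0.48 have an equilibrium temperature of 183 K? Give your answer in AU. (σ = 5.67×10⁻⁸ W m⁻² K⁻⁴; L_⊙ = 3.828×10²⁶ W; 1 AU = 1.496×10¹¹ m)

L = 0.0820 × 3.828×10²⁶ = 3.14×10²⁵ W.
From T_eq⁴ = L(1−A)/(16πσd²): d = √[L(1−A)/(16πσT_eq⁴)].
d = √[3.14×10²⁵ × 0.52 / (16π × 5.67×10⁻⁸ × (183)⁴)] = 7.15×10¹⁰ m = 0.478 AU.

d ≈ 0.478 AU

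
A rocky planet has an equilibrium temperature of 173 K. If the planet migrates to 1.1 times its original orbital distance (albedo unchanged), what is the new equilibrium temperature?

T_eq ∝ L^(1/4) · d^(−1/2).
T′ = 173 / 1.1^(1/2) = 165 K.

T_eq ≈ 165 K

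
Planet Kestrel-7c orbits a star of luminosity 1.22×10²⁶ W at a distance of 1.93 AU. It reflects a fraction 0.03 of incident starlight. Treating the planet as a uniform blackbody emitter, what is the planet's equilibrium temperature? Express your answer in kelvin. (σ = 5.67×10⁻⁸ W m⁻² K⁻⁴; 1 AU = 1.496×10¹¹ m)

T_eq ≈ 149 K

d = 1.93 AU = 2.89×10¹¹ m.
Flux: S = L/(4πd²) = 1.22×10²⁶/(4π×(2.89×10¹¹)²) = 116 W m⁻².
Energy balance: absorbed = emitted ⇒ πR²·S(1−A) = 4πR²·σT_eq⁴, so T_eq⁴ = S(1−A)/(4σ).
T_eq = [116 × 0.97 / (4 × 5.67×10⁻⁸)]^(1/4) = (4.98×10⁸)^(1/4) = 149 K.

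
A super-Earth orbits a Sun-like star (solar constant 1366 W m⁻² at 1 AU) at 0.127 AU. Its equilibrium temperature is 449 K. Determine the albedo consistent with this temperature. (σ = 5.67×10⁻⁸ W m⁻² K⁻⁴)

A ≈ 0.89

Flux at 0.127 AU: S = 1366/0.127² = 8.47×10⁴ W m⁻².
From T_eq⁴ = S(1−A)/(4σ): 1−A = 4σT_eq⁴/S.
1−A = 4 × 5.67×10⁻⁸ × (449)⁴ / 8.47×10⁴ = 0.109.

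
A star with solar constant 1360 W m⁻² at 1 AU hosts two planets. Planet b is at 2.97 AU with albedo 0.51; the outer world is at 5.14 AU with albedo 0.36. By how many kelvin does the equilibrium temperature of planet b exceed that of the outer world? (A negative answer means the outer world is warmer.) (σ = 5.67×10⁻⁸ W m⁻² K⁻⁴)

T_eq = [S₀(1−A)/(4σd²)]^(1/4), so T ∝ (1−A)^(1/4) / √d.
T₁ = [1360×0.49/(4×5.67×10⁻⁸×2.97²)]^(1/4) = 135.10 K.
T₂ = [1360×0.64/(4×5.67×10⁻⁸×5.14²)]^(1/4) = 109.78 K.

ΔT ≈ 25.3 K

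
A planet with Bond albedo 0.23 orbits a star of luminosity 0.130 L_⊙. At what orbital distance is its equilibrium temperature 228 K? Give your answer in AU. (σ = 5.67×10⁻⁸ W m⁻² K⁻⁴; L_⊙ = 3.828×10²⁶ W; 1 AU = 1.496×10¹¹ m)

L = 0.130 × 3.828×10²⁶ = 4.98×10²⁵ W.
From T_eq⁴ = L(1−A)/(16πσd²): d = √[L(1−A)/(16πσT_eq⁴)].
d = √[4.98×10²⁵ × 0.77 / (16π × 5.67×10⁻⁸ × (228)⁴)] = 7.05×10¹⁰ m = 0.471 AU.

d ≈ 0.471 AU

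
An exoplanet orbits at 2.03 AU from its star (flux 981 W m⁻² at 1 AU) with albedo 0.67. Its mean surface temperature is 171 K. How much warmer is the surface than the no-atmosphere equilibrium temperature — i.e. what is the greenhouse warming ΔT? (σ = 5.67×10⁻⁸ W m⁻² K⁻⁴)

S = 981/2.03² = 238.1 W m⁻².
T_eq = [S(1−A)/(4σ)]^(1/4) = [238.1×0.33/(4×5.67×10⁻⁸)]^(1/4) = 136.4 K.
ΔT = T_surf − T_eq = 171 − 136.4.

ΔT ≈ 34.6 K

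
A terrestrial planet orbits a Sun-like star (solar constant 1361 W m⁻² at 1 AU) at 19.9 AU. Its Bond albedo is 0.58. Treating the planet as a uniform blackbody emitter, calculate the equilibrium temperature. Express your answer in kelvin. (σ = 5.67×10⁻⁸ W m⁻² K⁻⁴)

T_eq ≈ 50.2 K

Flux at 19.9 AU: S = 1361/19.9² = 3.44 W m⁻².
Energy balance: absorbed = emitted ⇒ πR²·S(1−A) = 4πR²·σT_eq⁴, so T_eq⁴ = S(1−A)/(4σ).
T_eq = [3.44 × 0.42 / (4 × 5.67×10⁻⁸)]^(1/4) = (6.36×10⁶)^(1/4) = 50.2 K.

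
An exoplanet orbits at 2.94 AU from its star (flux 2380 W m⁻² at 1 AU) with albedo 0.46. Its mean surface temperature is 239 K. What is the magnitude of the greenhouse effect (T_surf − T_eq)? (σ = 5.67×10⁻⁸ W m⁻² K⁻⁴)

S = 2380/2.94² = 275.3 W m⁻².
T_eq = [S(1−A)/(4σ)]^(1/4) = [275.3×0.54/(4×5.67×10⁻⁸)]^(1/4) = 160.0 K.
ΔT = T_surf − T_eq = 239 − 160.0.

ΔT ≈ 79.0 K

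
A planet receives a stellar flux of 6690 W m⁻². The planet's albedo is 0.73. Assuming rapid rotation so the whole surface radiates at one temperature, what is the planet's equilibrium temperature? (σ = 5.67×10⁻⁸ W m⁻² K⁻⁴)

Energy balance: absorbed = emitted ⇒ πR²·S(1−A) = 4πR²·σT_eq⁴, so T_eq⁴ = S(1−A)/(4σ).
T_eq = [6690 × 0.27 / (4 × 5.67×10⁻⁸)]^(1/4) = (7.96×10⁹)^(1/4) = 299 K.

T_eq ≈ 299 K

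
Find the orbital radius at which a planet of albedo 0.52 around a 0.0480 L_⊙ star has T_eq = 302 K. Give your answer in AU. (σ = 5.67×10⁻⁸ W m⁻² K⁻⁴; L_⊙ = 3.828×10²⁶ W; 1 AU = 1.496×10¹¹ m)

L = 0.0480 × 3.828×10²⁶ = 1.84×10²⁵ W.
From T_eq⁴ = L(1−A)/(16πσd²): d = √[L(1−A)/(16πσT_eq⁴)].
d = √[1.84×10²⁵ × 0.48 / (16π × 5.67×10⁻⁸ × (302)⁴)] = 1.93×10¹⁰ m = 0.129 AU.

d ≈ 0.129 AU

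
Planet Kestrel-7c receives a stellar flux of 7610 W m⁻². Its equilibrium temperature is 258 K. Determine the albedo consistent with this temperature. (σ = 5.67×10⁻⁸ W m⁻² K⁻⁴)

From T_eq⁴ = S(1−A)/(4σ): 1−A = 4σT_eq⁴/S.
1−A = 4 × 5.67×10⁻⁸ × (258)⁴ / 7610 = 0.132.

A ≈ 0.87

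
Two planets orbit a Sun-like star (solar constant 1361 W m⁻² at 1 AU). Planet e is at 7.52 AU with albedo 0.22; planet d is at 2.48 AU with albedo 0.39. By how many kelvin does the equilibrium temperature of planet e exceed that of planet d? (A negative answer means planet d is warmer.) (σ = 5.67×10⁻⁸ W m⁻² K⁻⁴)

ΔT ≈ -60.8 K

T_eq = [S₀(1−A)/(4σd²)]^(1/4), so T ∝ (1−A)^(1/4) / √d.
T₁ = [1361×0.78/(4×5.67×10⁻⁸×7.52²)]^(1/4) = 95.38 K.
T₂ = [1361×0.61/(4×5.67×10⁻⁸×2.48²)]^(1/4) = 156.19 K.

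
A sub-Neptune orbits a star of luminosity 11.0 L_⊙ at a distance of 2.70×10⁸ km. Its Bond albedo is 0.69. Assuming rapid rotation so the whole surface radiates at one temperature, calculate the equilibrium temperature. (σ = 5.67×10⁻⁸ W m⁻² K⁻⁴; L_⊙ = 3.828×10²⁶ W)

T_eq ≈ 282 K

d = 2.70×10⁸ km = 2.70×10¹¹ m.
L = 11.0 × 3.828×10²⁶ = 4.21×10²⁷ W.
Flux: S = L/(4πd²) = 4.21×10²⁷/(4π×(2.70×10¹¹)²) = 4600 W m⁻².
Energy balance: absorbed = emitted ⇒ πR²·S(1−A) = 4πR²·σT_eq⁴, so T_eq⁴ = S(1−A)/(4σ).
T_eq = [4600 × 0.31 / (4 × 5.67×10⁻⁸)]^(1/4) = (6.28×10⁹)^(1/4) = 282 K.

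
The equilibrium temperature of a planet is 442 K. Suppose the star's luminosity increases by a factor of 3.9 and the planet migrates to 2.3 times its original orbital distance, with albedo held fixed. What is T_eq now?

T_eq ≈ 410 K

T_eq ∝ L^(1/4) · d^(−1/2).
T′ = 442 × 3.9^(1/4) / 2.3^(1/2) = 410 K.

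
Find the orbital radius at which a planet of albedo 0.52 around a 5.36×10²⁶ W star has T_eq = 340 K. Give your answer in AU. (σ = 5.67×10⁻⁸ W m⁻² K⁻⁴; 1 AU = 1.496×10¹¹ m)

From T_eq⁴ = L(1−A)/(16πσd²): d = √[L(1−A)/(16πσT_eq⁴)].
d = √[5.36×10²⁶ × 0.48 / (16π × 5.67×10⁻⁸ × (340)⁴)] = 8.22×10¹⁰ m = 0.549 AU.

d ≈ 0.549 AU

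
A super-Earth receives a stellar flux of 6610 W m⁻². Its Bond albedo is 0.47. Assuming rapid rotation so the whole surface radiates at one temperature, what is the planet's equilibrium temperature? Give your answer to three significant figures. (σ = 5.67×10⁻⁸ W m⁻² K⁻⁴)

T_eq ≈ 353 K

Energy balance: absorbed = emitted ⇒ πR²·S(1−A) = 4πR²·σT_eq⁴, so T_eq⁴ = S(1−A)/(4σ).
T_eq = [6610 × 0.53 / (4 × 5.67×10⁻⁸)]^(1/4) = (1.54×10¹⁰)^(1/4) = 353 K.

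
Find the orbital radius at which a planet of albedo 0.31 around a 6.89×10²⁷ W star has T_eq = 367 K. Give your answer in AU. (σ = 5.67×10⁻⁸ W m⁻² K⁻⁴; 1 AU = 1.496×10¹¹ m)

d ≈ 2.03 AU

From T_eq⁴ = L(1−A)/(16πσd²): d = √[L(1−A)/(16πσT_eq⁴)].
d = √[6.89×10²⁷ × 0.69 / (16π × 5.67×10⁻⁸ × (367)⁴)] = 3.03×10¹¹ m = 2.03 AU.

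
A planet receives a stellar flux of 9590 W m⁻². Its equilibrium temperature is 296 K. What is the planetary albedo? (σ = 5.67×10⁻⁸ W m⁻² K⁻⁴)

A ≈ 0.82

From T_eq⁴ = S(1−A)/(4σ): 1−A = 4σT_eq⁴/S.
1−A = 4 × 5.67×10⁻⁸ × (296)⁴ / 9590 = 0.182.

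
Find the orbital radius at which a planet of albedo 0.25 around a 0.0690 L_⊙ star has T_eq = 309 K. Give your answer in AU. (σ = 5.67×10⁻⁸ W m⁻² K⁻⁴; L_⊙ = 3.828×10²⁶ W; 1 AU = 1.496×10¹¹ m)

d ≈ 0.185 AU

L = 0.0690 × 3.828×10²⁶ = 2.64×10²⁵ W.
From T_eq⁴ = L(1−A)/(16πσd²): d = √[L(1−A)/(16πσT_eq⁴)].
d = √[2.64×10²⁵ × 0.75 / (16π × 5.67×10⁻⁸ × (309)⁴)] = 2.76×10¹⁰ m = 0.185 AU.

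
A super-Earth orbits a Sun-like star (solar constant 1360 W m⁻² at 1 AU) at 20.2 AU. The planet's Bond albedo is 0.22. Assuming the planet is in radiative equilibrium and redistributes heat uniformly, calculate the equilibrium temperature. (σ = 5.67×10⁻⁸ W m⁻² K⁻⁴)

T_eq ≈ 58.2 K

Flux at 20.2 AU: S = 1360/20.2² = 3.33 W m⁻².
Energy balance: absorbed = emitted ⇒ πR²·S(1−A) = 4πR²·σT_eq⁴, so T_eq⁴ = S(1−A)/(4σ).
T_eq = [3.33 × 0.78 / (4 × 5.67×10⁻⁸)]^(1/4) = (1.15×10⁷)^(1/4) = 58.2 K.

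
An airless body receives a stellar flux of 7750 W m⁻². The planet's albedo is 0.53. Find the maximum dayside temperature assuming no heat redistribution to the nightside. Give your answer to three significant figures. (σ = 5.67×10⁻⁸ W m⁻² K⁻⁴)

With no redistribution each surface element balances locally: S(1−A) = σT⁴.
T = [7750 × 0.47 / 5.67×10⁻⁸]^(1/4) = (6.42×10¹⁰)^(1/4) = 503 K.

T_ss ≈ 503 K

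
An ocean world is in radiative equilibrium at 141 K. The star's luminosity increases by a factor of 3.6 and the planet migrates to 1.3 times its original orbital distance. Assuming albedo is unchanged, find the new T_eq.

T_eq ≈ 170 K

T_eq ∝ L^(1/4) · d^(−1/2).
T′ = 141 × 3.6^(1/4) / 1.3^(1/2) = 170 K.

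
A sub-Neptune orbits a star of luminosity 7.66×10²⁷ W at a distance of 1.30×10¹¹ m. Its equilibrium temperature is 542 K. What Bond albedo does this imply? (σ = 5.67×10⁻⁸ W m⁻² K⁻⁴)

A ≈ 0.46

Flux: S = L/(4πd²) = 7.66×10²⁷/(4π×(1.30×10¹¹)²) = 3.61×10⁴ W m⁻².
From T_eq⁴ = S(1−A)/(4σ): 1−A = 4σT_eq⁴/S.
1−A = 4 × 5.67×10⁻⁸ × (542)⁴ / 3.61×10⁴ = 0.543.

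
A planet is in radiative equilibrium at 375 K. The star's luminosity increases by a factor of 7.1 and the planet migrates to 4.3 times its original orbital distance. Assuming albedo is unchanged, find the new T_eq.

T_eq ≈ 295 K

T_eq ∝ L^(1/4) · d^(−1/2).
T′ = 375 × 7.1^(1/4) / 4.3^(1/2) = 295 K.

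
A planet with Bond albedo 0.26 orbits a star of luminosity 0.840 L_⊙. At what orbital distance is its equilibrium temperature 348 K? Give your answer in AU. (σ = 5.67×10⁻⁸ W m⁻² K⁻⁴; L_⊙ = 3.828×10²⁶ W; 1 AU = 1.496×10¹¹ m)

L = 0.840 × 3.828×10²⁶ = 3.22×10²⁶ W.
From T_eq⁴ = L(1−A)/(16πσd²): d = √[L(1−A)/(16πσT_eq⁴)].
d = √[3.22×10²⁶ × 0.74 / (16π × 5.67×10⁻⁸ × (348)⁴)] = 7.54×10¹⁰ m = 0.504 AU.

d ≈ 0.504 AU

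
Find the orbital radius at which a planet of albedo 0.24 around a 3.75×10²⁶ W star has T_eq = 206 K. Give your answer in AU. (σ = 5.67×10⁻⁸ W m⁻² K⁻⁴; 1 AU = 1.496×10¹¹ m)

d ≈ 1.58 AU

From T_eq⁴ = L(1−A)/(16πσd²): d = √[L(1−A)/(16πσT_eq⁴)].
d = √[3.75×10²⁶ × 0.76 / (16π × 5.67×10⁻⁸ × (206)⁴)] = 2.36×10¹¹ m = 1.58 AU.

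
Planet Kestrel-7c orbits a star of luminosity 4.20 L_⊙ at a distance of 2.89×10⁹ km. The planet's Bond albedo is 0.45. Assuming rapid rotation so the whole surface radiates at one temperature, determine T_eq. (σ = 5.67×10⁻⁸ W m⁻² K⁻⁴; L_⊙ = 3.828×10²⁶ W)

d = 2.89×10⁹ km = 2.89×10¹² m.
L = 4.20 × 3.828×10²⁶ = 1.61×10²⁷ W.
Flux: S = L/(4πd²) = 1.61×10²⁷/(4π×(2.89×10¹²)²) = 15.3 W m⁻².
Energy balance: absorbed = emitted ⇒ πR²·S(1−A) = 4πR²·σT_eq⁴, so T_eq⁴ = S(1−A)/(4σ).
T_eq = [15.3 × 0.55 / (4 × 5.67×10⁻⁸)]^(1/4) = (3.71×10⁷)^(1/4) = 78.1 K.

T_eq ≈ 78.1 K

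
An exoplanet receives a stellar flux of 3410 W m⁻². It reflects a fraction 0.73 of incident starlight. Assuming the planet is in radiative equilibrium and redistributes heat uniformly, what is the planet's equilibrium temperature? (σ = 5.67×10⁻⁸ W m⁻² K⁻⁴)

T_eq ≈ 252 K

Energy balance: absorbed = emitted ⇒ πR²·S(1−A) = 4πR²·σT_eq⁴, so T_eq⁴ = S(1−A)/(4σ).
T_eq = [3410 × 0.27 / (4 × 5.67×10⁻⁸)]^(1/4) = (4.06×10⁹)^(1/4) = 252 K.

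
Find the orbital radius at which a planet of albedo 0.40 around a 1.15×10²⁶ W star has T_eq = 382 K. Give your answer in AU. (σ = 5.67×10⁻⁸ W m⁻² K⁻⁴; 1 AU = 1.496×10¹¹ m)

From T_eq⁴ = L(1−A)/(16πσd²): d = √[L(1−A)/(16πσT_eq⁴)].
d = √[1.15×10²⁶ × 0.60 / (16π × 5.67×10⁻⁸ × (382)⁴)] = 3.37×10¹⁰ m = 0.225 AU.

d ≈ 0.225 AU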